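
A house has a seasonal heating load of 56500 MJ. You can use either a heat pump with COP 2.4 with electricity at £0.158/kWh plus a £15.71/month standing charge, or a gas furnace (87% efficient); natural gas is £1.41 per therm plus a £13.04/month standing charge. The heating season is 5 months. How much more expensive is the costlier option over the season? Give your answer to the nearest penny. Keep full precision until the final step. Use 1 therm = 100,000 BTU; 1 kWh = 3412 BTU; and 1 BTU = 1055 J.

Heat load = 56500 MJ = 56,500,000,000 J / 1055 = 53,554,502 BTU
Gas: input = 53,554,502 / 0.87 = 61,556,899 BTU = 615.6 therm → 615.6 × £1.41 = £867.95; + 5 × £13.04 standing = £933.15
Heat pump: 53,554,502 BTU / 3412 = 15,700 kWh heat; / 2.4 = 6,540 kWh in → × £0.158 = £1,033.32; + 5 × £15.71 standing = £1,111.87
Difference = |£933.15 − £1,111.87| = £178.71

£178.71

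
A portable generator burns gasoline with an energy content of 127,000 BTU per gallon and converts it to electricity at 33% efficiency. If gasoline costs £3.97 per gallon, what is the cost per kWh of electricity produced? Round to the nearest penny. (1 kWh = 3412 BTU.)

Electrical output per gallon = 127,000 BTU × 0.33 / 3412 BTU/kWh = 12.28 kWh
Cost per kWh = £3.97 / 12.28 kWh = £0.323

£0.32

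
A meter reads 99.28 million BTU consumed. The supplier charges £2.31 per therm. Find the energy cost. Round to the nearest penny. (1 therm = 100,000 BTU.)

£2293.37

99.28 million BTU × (10 therm/million BTU) = 992.8 therm
Cost = 992.8 therm × £2.31/therm = £2,293.37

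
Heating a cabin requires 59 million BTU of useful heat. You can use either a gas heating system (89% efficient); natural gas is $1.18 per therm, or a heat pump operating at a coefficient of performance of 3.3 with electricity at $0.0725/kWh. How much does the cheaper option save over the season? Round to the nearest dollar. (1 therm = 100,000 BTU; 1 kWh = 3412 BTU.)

Heat load = 59 × 10⁶ BTU = 59,000,000 BTU
Gas: input = 59,000,000 / 0.89 = 66,292,135 BTU = 662.9 therm → 662.9 × $1.18 = $782.25
Heat pump: 59,000,000 BTU / 3412 = 17,290 kWh heat; / 3.3 = 5,240 kWh in → × $0.0725 = $379.90
Difference = |$782.25 − $379.90| = $402.35 ≈ $402

$402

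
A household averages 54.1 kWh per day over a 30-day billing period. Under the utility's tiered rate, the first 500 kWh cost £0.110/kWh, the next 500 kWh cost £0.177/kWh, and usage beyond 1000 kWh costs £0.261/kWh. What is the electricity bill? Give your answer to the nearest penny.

Usage = 54.1 kWh/day × 30 days = 1623 kWh
First 500 kWh × £0.110 = £55.00
Next 500 kWh × £0.177 = £88.50
Remaining 623 kWh × £0.261 = £162.60
Total = £306.10

£306.10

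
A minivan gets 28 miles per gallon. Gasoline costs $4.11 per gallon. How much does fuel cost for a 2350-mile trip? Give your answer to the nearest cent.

$344.95

Fuel = 2350 mi / 28 mpg = 83.93 gal
Cost = 83.93 gal × $4.11/gal = $344.95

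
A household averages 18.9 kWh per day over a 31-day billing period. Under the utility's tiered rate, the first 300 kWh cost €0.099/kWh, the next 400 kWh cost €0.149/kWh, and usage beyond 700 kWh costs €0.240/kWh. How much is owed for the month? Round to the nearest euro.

€72

Usage = 18.9 kWh/day × 31 days = 585.9 kWh
First 300 kWh × €0.099 = €29.70
Next 285.9 kWh × €0.149 = €42.60
Remaining tier: 0 kWh (not reached)
Total = €72.30 ≈ €72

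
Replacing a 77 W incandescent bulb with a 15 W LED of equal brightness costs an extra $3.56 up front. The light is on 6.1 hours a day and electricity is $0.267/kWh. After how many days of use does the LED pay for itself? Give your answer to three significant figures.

35.3 days

Power saved = 77 − 15 = 62 W
Daily energy saved = 62 W × 6.1 h = 378.2 Wh = 0.3782 kWh
Daily savings = 0.3782 × $0.267 = $0.1010
Payback = $3.56 / $0.1010 per day = 35.25 days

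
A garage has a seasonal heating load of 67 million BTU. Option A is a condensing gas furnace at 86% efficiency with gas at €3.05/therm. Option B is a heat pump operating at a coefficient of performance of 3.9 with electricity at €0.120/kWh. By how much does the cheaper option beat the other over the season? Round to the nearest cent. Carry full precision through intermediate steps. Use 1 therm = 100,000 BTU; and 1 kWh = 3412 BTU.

€1771.96

Heat load = 67 × 10⁶ BTU = 67,000,000 BTU
Gas: input = 67,000,000 / 0.86 = 77,906,977 BTU = 779.1 therm → 779.1 × €3.05 = €2,376.16
Heat pump: 67,000,000 BTU / 3412 = 19,640 kWh heat; / 3.9 = 5,035 kWh in → × €0.120 = €604.20
Difference = |€2,376.16 − €604.20| = €1,771.96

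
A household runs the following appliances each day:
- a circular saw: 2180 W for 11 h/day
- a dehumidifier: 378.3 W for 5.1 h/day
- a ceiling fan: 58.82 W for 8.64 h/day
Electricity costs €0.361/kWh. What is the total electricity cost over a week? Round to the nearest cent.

€66.76

circular saw: 2180 W × 11 h × 7 d = 167,860 Wh = 167.9 kWh
dehumidifier: 378.3 W × 5.1 h × 7 d = 13,505 Wh = 13.51 kWh
ceiling fan: 58.82 W × 8.64 h × 7 d = 3,557 Wh = 3.557 kWh
Total energy = 167.9 + 13.51 + 3.557 = 184.9 kWh
Cost = 184.9 kWh × €0.361 = €66.76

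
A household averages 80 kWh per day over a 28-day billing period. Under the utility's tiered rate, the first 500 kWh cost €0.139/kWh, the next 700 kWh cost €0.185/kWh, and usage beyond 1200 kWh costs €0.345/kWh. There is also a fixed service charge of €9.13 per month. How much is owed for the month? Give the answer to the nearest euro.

€567

Usage = 80 kWh/day × 28 days = 2240 kWh
First 500 kWh × €0.139 = €69.50
Next 700 kWh × €0.185 = €129.50
Remaining 1040 kWh × €0.345 = €358.80
Energy charge = €557.80; + service €9.13 = €566.93 ≈ €567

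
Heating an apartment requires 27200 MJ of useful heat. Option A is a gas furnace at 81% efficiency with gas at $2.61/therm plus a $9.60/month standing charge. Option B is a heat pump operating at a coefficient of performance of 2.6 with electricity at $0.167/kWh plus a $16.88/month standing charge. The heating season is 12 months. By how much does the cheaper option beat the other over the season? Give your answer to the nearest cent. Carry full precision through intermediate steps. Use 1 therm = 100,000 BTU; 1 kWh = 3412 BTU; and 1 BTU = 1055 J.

Heat load = 27200 MJ = 27,200,000,000 J / 1055 = 25,781,991 BTU
Gas: input = 25,781,991 / 0.81 = 31,829,618 BTU = 318.3 therm → 318.3 × $2.61 = $830.75; + 12 × $9.60 standing = $945.95
Heat pump: 25,781,991 BTU / 3412 = 7,556 kWh heat; / 2.6 = 2,906 kWh in → × $0.167 = $485.34; + 12 × $16.88 standing = $687.90
Difference = |$945.95 − $687.90| = $258.05

$258.05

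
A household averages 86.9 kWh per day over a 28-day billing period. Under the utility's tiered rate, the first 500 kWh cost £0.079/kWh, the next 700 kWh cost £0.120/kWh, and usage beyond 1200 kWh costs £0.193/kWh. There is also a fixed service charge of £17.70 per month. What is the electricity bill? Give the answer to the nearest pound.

Usage = 86.9 kWh/day × 28 days = 2433.2 kWh
First 500 kWh × £0.079 = £39.50
Next 700 kWh × £0.120 = £84.00
Remaining 1233.2 kWh × £0.193 = £238.01
Energy charge = £361.51; + service £17.70 = £379.21 ≈ £379

£379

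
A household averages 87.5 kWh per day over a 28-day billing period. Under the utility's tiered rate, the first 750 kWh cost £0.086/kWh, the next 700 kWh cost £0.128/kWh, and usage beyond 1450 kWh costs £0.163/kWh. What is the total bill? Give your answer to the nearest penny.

£317.10

Usage = 87.5 kWh/day × 28 days = 2450 kWh
First 750 kWh × £0.086 = £64.50
Next 700 kWh × £0.128 = £89.60
Remaining 1000 kWh × £0.163 = £163.00
Total = £317.10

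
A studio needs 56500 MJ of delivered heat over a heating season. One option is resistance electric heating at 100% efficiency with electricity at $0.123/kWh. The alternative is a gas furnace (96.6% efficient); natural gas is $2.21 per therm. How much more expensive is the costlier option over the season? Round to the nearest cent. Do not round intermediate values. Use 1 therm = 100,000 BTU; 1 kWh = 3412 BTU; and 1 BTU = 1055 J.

$705.39

Heat load = 56500 MJ = 56,500,000,000 J / 1055 = 53,554,502 BTU
Gas: input = 53,554,502 / 0.966 = 55,439,443 BTU = 554.4 therm → 554.4 × $2.21 = $1,225.21
Electric: 53,554,502 BTU / 3412 = 15,700 kWh → × $0.123 = $1,930.60
Difference = |$1,225.21 − $1,930.60| = $705.39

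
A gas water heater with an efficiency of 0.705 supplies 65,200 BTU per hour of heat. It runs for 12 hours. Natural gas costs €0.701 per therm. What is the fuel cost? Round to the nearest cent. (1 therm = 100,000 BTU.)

€7.78

Heat delivered = 65,200 BTU/h × 12 h = 782,400 BTU
Gas input = 782,400 / 0.705 = 1,109,787 BTU
= 1,109,787 / 100,000 = 11.1 therm
Cost = 11.1 × €0.701/therm = €7.78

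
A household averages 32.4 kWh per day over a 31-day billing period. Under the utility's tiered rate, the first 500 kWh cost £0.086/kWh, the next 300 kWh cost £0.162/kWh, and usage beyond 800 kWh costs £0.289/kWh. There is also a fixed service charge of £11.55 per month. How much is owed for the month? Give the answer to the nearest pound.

£162

Usage = 32.4 kWh/day × 31 days = 1004.4 kWh
First 500 kWh × £0.086 = £43.00
Next 300 kWh × £0.162 = £48.60
Remaining 204.4 kWh × £0.289 = £59.07
Energy charge = £150.67; + service £11.55 = £162.22 ≈ £162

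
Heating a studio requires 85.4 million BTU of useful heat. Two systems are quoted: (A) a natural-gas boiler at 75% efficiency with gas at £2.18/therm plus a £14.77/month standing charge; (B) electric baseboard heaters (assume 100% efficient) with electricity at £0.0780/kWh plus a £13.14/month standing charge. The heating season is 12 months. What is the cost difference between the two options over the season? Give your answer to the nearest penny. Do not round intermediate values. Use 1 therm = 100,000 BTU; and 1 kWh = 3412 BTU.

£549.57

Heat load = 85.4 × 10⁶ BTU = 85,400,000 BTU
Gas: input = 85,400,000 / 0.75 = 113,866,667 BTU = 1,139 therm → 1,139 × £2.18 = £2,482.29; + 12 × £14.77 standing = £2,659.53
Electric: 85,400,000 BTU / 3412 = 25,030 kWh → × £0.0780 = £1,952.29; + 12 × £13.14 standing = £2,109.97
Difference = |£2,659.53 − £2,109.97| = £549.57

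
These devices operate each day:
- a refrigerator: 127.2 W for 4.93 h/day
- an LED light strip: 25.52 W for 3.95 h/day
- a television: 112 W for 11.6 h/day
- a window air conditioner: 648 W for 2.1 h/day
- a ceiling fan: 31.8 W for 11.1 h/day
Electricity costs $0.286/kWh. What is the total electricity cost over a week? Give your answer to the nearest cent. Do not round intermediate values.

$7.49

refrigerator: 127.2 W × 4.93 h × 7 d = 4,390 Wh = 4.39 kWh
LED light strip: 25.52 W × 3.95 h × 7 d = 706 Wh = 0.7056 kWh
television: 112 W × 11.6 h × 7 d = 9,094 Wh = 9.094 kWh
window air conditioner: 648 W × 2.1 h × 7 d = 9,526 Wh = 9.526 kWh
ceiling fan: 31.8 W × 11.1 h × 7 d = 2,471 Wh = 2.471 kWh
Total energy = 4.39 + 0.7056 + 9.094 + 9.526 + 2.471 = 26.19 kWh
Cost = 26.19 kWh × $0.286 = $7.49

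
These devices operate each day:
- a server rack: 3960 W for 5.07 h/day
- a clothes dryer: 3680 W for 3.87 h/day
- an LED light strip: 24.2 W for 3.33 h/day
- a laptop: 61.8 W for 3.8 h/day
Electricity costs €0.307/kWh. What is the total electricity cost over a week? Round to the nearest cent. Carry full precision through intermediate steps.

server rack: 3960 W × 5.07 h × 7 d = 140,540 Wh = 140.5 kWh
clothes dryer: 3680 W × 3.87 h × 7 d = 99,691 Wh = 99.69 kWh
LED light strip: 24.2 W × 3.33 h × 7 d = 564 Wh = 0.5641 kWh
laptop: 61.8 W × 3.8 h × 7 d = 1,644 Wh = 1.644 kWh
Total energy = 140.5 + 99.69 + 0.5641 + 1.644 = 242.4 kWh
Cost = 242.4 kWh × €0.307 = €74.43

€74.43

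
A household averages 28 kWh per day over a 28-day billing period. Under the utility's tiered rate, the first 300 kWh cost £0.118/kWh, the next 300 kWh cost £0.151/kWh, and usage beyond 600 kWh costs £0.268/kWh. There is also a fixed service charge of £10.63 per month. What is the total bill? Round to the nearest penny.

£140.64

Usage = 28 kWh/day × 28 days = 784 kWh
First 300 kWh × £0.118 = £35.40
Next 300 kWh × £0.151 = £45.30
Remaining 184 kWh × £0.268 = £49.31
Energy charge = £130.01; + service £10.63 = £140.64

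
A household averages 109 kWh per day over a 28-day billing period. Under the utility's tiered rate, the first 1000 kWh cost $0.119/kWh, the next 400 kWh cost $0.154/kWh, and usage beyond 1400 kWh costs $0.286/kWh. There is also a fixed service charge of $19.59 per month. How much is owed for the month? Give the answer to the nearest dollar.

Usage = 109 kWh/day × 28 days = 3052 kWh
First 1000 kWh × $0.119 = $119.00
Next 400 kWh × $0.154 = $61.60
Remaining 1652 kWh × $0.286 = $472.47
Energy charge = $653.07; + service $19.59 = $672.66 ≈ $673

$673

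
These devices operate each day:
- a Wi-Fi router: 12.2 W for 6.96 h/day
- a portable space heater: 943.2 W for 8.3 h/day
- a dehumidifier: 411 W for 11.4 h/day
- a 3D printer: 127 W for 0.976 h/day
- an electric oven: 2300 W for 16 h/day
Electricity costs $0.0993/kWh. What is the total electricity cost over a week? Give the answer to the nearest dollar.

Wi-Fi router: 12.2 W × 6.96 h × 7 d = 594 Wh = 0.5944 kWh
portable space heater: 943.2 W × 8.3 h × 7 d = 54,800 Wh = 54.8 kWh
dehumidifier: 411 W × 11.4 h × 7 d = 32,798 Wh = 32.8 kWh
3D printer: 127 W × 0.976 h × 7 d = 868 Wh = 0.8677 kWh
electric oven: 2300 W × 16 h × 7 d = 257,600 Wh = 257.6 kWh
Total energy = 0.5944 + 54.8 + 32.8 + 0.8677 + 257.6 = 346.7 kWh
Cost = 346.7 kWh × $0.0993 = $34.42 ≈ $34

$34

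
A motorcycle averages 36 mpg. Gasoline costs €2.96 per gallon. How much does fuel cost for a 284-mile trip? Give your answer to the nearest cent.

Fuel = 284 mi / 36 mpg = 7.889 gal
Cost = 7.889 gal × €2.96/gal = €23.35

€23.35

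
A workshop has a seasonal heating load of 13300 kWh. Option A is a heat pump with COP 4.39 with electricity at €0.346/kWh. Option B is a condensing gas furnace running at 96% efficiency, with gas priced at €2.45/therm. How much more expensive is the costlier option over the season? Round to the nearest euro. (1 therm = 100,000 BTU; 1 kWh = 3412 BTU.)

Heat load = 13300 kWh × 3412 = 45,379,600 BTU
Gas: input = 45,379,600 / 0.96 = 47,270,417 BTU = 472.7 therm → 472.7 × €2.45 = €1,158.13
Heat pump: 45,379,600 BTU / 3412 = 13,300 kWh heat; / 4.39 = 3,030 kWh in → × €0.346 = €1,048.25
Difference = |€1,158.13 − €1,048.25| = €109.88 ≈ €110

€110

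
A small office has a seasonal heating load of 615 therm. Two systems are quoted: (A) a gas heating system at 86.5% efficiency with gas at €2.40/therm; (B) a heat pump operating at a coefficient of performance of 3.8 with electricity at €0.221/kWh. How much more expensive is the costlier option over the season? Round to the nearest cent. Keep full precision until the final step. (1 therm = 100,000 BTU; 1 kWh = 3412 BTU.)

Heat load = 615 therm × 100,000 = 61,500,000 BTU
Gas: input = 61,500,000 / 0.865 = 71,098,266 BTU = 711 therm → 711 × €2.40 = €1,706.36
Heat pump: 61,500,000 BTU / 3412 = 18,020 kWh heat; / 3.8 = 4,743 kWh in → × €0.221 = €1,048.27
Difference = |€1,706.36 − €1,048.27| = €658.08

€658.08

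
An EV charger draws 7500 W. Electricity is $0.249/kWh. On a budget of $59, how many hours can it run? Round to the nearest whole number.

Energy budget = $59 / $0.249 per kWh = 236.9 kWh = 236,948 Wh
Runtime = 236,948 Wh / 7500 W = 31.59 h

32 h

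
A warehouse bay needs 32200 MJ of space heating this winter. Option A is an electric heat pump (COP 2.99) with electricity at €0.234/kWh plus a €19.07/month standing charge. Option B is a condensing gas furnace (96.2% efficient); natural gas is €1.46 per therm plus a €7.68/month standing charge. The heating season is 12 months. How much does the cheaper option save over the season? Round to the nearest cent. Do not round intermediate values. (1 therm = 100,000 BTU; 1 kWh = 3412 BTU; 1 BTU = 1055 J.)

€373.53

Heat load = 32200 MJ = 32,200,000,000 J / 1055 = 30,521,327 BTU
Gas: input = 30,521,327 / 0.962 = 31,726,951 BTU = 317.3 therm → 317.3 × €1.46 = €463.21; + 12 × €7.68 standing = €555.37
Heat pump: 30,521,327 BTU / 3412 = 8,945 kWh heat; / 2.99 = 2,992 kWh in → × €0.234 = €700.07; + 12 × €19.07 standing = €928.91
Difference = |€555.37 − €928.91| = €373.53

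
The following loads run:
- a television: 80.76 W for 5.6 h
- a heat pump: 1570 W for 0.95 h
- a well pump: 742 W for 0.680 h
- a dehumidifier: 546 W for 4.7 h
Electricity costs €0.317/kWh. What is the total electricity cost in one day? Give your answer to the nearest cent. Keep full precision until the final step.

€1.59

television: 80.76 W × 5.6 h = 452 Wh = 0.4523 kWh
heat pump: 1570 W × 0.95 h = 1,492 Wh = 1.492 kWh
well pump: 742 W × 0.680 h = 505 Wh = 0.5046 kWh
dehumidifier: 546 W × 4.7 h = 2,566 Wh = 2.566 kWh
Total energy = 0.4523 + 1.492 + 0.5046 + 2.566 = 5.015 kWh
Cost = 5.015 kWh × €0.317 = €1.59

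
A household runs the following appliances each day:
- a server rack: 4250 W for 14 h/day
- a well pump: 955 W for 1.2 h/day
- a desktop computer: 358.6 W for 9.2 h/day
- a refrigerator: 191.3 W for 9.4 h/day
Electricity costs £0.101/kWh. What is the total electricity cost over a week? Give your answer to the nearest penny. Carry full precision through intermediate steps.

server rack: 4250 W × 14 h × 7 d = 416,500 Wh = 416.5 kWh
well pump: 955 W × 1.2 h × 7 d = 8,022 Wh = 8.022 kWh
desktop computer: 358.6 W × 9.2 h × 7 d = 23,094 Wh = 23.09 kWh
refrigerator: 191.3 W × 9.4 h × 7 d = 12,588 Wh = 12.59 kWh
Total energy = 416.5 + 8.022 + 23.09 + 12.59 = 460.2 kWh
Cost = 460.2 kWh × £0.101 = £46.48

£46.48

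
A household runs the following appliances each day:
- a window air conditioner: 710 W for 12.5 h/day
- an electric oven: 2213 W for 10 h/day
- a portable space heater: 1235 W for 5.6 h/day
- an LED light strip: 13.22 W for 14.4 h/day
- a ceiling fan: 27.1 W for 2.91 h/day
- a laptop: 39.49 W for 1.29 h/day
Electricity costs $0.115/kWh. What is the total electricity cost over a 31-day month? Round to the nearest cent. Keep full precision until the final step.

window air conditioner: 710 W × 12.5 h × 31 d = 275,125 Wh = 275.1 kWh
electric oven: 2213 W × 10 h × 31 d = 686,030 Wh = 686 kWh
portable space heater: 1235 W × 5.6 h × 31 d = 214,396 Wh = 214.4 kWh
LED light strip: 13.22 W × 14.4 h × 31 d = 5,901 Wh = 5.901 kWh
ceiling fan: 27.1 W × 2.91 h × 31 d = 2,445 Wh = 2.445 kWh
laptop: 39.49 W × 1.29 h × 31 d = 1,579 Wh = 1.579 kWh
Total energy = 275.1 + 686 + 214.4 + 5.901 + 2.445 + 1.579 = 1,185 kWh
Cost = 1,185 kWh × $0.115 = $136.33

$136.33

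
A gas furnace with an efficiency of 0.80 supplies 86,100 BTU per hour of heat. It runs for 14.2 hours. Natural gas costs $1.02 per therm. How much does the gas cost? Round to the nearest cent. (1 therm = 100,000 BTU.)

Heat delivered = 86,100 BTU/h × 14.2 h = 1,222,620 BTU
Gas input = 1,222,620 / 0.80 = 1,528,275 BTU
= 1,528,275 / 100,000 = 15.28 therm
Cost = 15.28 × $1.02/therm = $15.59

$15.59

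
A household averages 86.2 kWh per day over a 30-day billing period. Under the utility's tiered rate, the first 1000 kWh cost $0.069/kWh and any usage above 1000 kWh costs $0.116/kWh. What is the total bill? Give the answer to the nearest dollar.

Usage = 86.2 kWh/day × 30 days = 2586 kWh
First 1000 kWh × $0.069 = $69.00
Remaining 1586 kWh × $0.116 = $183.98
Total = $252.98 ≈ $253

$253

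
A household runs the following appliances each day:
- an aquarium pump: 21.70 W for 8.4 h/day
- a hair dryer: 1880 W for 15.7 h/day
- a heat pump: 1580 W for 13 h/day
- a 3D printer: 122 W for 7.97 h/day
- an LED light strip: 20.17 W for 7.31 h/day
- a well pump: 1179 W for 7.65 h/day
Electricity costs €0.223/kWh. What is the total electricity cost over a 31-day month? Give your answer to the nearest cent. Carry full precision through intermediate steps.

€417.39

aquarium pump: 21.70 W × 8.4 h × 31 d = 5,651 Wh = 5.651 kWh
hair dryer: 1880 W × 15.7 h × 31 d = 914,996 Wh = 915 kWh
heat pump: 1580 W × 13 h × 31 d = 636,740 Wh = 636.7 kWh
3D printer: 122 W × 7.97 h × 31 d = 30,143 Wh = 30.14 kWh
LED light strip: 20.17 W × 7.31 h × 31 d = 4,571 Wh = 4.571 kWh
well pump: 1179 W × 7.65 h × 31 d = 279,600 Wh = 279.6 kWh
Total energy = 5.651 + 915 + 636.7 + 30.14 + 4.571 + 279.6 = 1,872 kWh
Cost = 1,872 kWh × €0.223 = €417.39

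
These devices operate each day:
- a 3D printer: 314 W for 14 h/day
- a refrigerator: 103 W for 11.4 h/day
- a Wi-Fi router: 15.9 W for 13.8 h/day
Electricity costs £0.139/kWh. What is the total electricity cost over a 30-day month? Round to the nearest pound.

£24

3D printer: 314 W × 14 h × 30 d = 131,880 Wh = 131.9 kWh
refrigerator: 103 W × 11.4 h × 30 d = 35,226 Wh = 35.23 kWh
Wi-Fi router: 15.9 W × 13.8 h × 30 d = 6,583 Wh = 6.583 kWh
Total energy = 131.9 + 35.23 + 6.583 = 173.7 kWh
Cost = 173.7 kWh × £0.139 = £24.14 ≈ £24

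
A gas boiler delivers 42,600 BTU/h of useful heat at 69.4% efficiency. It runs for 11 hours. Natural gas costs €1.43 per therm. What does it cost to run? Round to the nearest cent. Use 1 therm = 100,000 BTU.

€9.66

Heat delivered = 42,600 BTU/h × 11 h = 468,600 BTU
Gas input = 468,600 / 0.694 = 675,216 BTU
= 675,216 / 100,000 = 6.752 therm
Cost = 6.752 × €1.43/therm = €9.66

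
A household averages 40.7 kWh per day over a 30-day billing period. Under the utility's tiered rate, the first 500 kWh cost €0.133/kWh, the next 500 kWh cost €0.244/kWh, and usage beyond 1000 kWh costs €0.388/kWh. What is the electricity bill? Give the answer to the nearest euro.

Usage = 40.7 kWh/day × 30 days = 1221 kWh
First 500 kWh × €0.133 = €66.50
Next 500 kWh × €0.244 = €122.00
Remaining 221 kWh × €0.388 = €85.75
Total = €274.25 ≈ €274

€274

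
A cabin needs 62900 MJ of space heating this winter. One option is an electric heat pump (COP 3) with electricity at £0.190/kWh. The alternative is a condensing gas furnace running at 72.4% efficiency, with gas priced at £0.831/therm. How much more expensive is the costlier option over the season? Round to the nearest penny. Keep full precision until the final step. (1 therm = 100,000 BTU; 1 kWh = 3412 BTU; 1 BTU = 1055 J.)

£422.36

Heat load = 62900 MJ = 62,900,000,000 J / 1055 = 59,620,853 BTU
Gas: input = 59,620,853 / 0.724 = 82,349,245 BTU = 823.5 therm → 823.5 × £0.831 = £684.32
Heat pump: 59,620,853 BTU / 3412 = 17,470 kWh heat; / 3 = 5,825 kWh in → × £0.190 = £1,106.68
Difference = |£684.32 − £1,106.68| = £422.36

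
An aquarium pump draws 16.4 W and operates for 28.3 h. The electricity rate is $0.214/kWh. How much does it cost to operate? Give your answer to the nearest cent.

$0.10

Energy = 16.4 W × 28.3 h = 464 Wh = 0.4641 kWh
Cost = 0.4641 kWh × $0.214/kWh = $0.10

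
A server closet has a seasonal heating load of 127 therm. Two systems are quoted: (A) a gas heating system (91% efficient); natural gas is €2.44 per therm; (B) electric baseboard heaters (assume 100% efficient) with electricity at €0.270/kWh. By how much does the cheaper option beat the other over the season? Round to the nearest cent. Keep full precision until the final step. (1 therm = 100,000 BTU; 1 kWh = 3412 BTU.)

€664.45

Heat load = 127 therm × 100,000 = 12,700,000 BTU
Gas: input = 12,700,000 / 0.91 = 13,956,044 BTU = 139.6 therm → 139.6 × €2.44 = €340.53
Electric: 12,700,000 BTU / 3412 = 3,722 kWh → × €0.270 = €1,004.98
Difference = |€340.53 − €1,004.98| = €664.45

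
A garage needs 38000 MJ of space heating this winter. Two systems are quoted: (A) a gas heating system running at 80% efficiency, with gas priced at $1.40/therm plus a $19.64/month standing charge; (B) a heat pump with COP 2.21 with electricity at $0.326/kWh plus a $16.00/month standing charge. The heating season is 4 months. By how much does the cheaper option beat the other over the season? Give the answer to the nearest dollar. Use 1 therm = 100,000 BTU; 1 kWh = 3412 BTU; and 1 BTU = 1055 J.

Heat load = 38000 MJ = 38,000,000,000 J / 1055 = 36,018,957 BTU
Gas: input = 36,018,957 / 0.80 = 45,023,697 BTU = 450.2 therm → 450.2 × $1.40 = $630.33; + 4 × $19.64 standing = $708.89
Heat pump: 36,018,957 BTU / 3412 = 10,560 kWh heat; / 2.21 = 4,777 kWh in → × $0.326 = $1,557.21; + 4 × $16.00 standing = $1,621.21
Difference = |$708.89 − $1,621.21| = $912.32 ≈ $912

$912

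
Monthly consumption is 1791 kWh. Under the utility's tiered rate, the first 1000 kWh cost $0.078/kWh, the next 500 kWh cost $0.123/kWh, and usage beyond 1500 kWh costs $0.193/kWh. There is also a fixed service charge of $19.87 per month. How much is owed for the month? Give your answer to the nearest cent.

First 1000 kWh × $0.078 = $78.00
Next 500 kWh × $0.123 = $61.50
Remaining 291 kWh × $0.193 = $56.16
Energy charge = $195.66; + service $19.87 = $215.53

$215.53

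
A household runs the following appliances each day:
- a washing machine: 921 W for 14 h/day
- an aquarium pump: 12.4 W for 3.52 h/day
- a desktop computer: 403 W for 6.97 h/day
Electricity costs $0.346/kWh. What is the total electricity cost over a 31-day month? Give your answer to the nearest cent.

$168.90

washing machine: 921 W × 14 h × 31 d = 399,714 Wh = 399.7 kWh
aquarium pump: 12.4 W × 3.52 h × 31 d = 1,353 Wh = 1.353 kWh
desktop computer: 403 W × 6.97 h × 31 d = 87,076 Wh = 87.08 kWh
Total energy = 399.7 + 1.353 + 87.08 = 488.1 kWh
Cost = 488.1 kWh × $0.346 = $168.90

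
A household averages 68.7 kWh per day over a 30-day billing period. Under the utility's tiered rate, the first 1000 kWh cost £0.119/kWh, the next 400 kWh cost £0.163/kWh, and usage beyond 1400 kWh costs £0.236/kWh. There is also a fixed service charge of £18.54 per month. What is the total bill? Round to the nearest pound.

£359

Usage = 68.7 kWh/day × 30 days = 2061 kWh
First 1000 kWh × £0.119 = £119.00
Next 400 kWh × £0.163 = £65.20
Remaining 661 kWh × £0.236 = £156.00
Energy charge = £340.20; + service £18.54 = £358.74 ≈ £359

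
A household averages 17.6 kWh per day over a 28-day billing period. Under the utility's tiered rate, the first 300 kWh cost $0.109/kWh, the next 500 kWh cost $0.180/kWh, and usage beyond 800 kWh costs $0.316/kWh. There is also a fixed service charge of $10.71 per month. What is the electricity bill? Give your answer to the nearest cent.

$78.11

Usage = 17.6 kWh/day × 28 days = 492.8 kWh
First 300 kWh × $0.109 = $32.70
Next 192.8 kWh × $0.180 = $34.70
Remaining tier: 0 kWh (not reached)
Energy charge = $67.40; + service $10.71 = $78.11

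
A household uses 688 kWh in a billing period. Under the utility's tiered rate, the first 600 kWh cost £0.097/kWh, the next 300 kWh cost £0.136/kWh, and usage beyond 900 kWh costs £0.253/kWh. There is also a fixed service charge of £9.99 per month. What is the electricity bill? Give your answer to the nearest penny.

£80.16

First 600 kWh × £0.097 = £58.20
Next 88 kWh × £0.136 = £11.97
Remaining tier: 0 kWh (not reached)
Energy charge = £70.17; + service £9.99 = £80.16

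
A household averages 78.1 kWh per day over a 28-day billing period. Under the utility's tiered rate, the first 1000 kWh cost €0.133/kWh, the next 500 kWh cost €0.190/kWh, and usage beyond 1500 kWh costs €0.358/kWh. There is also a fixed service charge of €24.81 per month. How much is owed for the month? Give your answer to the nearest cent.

€498.68

Usage = 78.1 kWh/day × 28 days = 2186.8 kWh
First 1000 kWh × €0.133 = €133.00
Next 500 kWh × €0.190 = €95.00
Remaining 686.8 kWh × €0.358 = €245.87
Energy charge = €473.87; + service €24.81 = €498.68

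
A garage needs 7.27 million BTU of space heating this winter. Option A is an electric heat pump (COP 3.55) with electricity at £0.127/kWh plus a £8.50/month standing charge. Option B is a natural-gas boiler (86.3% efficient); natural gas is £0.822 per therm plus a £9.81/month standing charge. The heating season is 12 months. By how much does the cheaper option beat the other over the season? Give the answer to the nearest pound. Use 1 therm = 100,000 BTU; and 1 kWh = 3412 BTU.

Heat load = 7.27 × 10⁶ BTU = 7,270,000 BTU
Gas: input = 7,270,000 / 0.863 = 8,424,102 BTU = 84.24 therm → 84.24 × £0.822 = £69.25; + 12 × £9.81 standing = £186.97
Heat pump: 7,270,000 BTU / 3412 = 2,131 kWh heat; / 3.55 = 600.2 kWh in → × £0.127 = £76.23; + 12 × £8.50 standing = £178.23
Difference = |£186.97 − £178.23| = £8.74 ≈ £9

£9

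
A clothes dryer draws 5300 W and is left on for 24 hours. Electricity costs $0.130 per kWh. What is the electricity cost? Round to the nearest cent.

$16.54

Energy = 5300 W × 24 h = 127,200 Wh = 127.2 kWh
Cost = 127.2 kWh × $0.130/kWh = $16.54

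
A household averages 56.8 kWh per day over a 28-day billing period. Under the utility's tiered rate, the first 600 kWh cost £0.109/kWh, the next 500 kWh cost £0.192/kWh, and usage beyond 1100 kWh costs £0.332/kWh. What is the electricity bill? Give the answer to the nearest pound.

Usage = 56.8 kWh/day × 28 days = 1590.4 kWh
First 600 kWh × £0.109 = £65.40
Next 500 kWh × £0.192 = £96.00
Remaining 490.4 kWh × £0.332 = £162.81
Total = £324.21 ≈ £324

£324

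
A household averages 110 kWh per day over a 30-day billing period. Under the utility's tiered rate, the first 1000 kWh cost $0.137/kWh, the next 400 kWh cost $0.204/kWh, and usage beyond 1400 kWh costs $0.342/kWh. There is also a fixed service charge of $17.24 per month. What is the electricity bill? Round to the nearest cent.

Usage = 110 kWh/day × 30 days = 3300 kWh
First 1000 kWh × $0.137 = $137.00
Next 400 kWh × $0.204 = $81.60
Remaining 1900 kWh × $0.342 = $649.80
Energy charge = $868.40; + service $17.24 = $885.64

$885.64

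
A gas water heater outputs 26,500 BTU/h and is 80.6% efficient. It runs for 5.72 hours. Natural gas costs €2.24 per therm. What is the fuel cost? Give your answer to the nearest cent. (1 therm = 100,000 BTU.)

€4.21

Heat delivered = 26,500 BTU/h × 5.72 h = 151,580 BTU
Gas input = 151,580 / 0.806 = 188,065 BTU
= 188,065 / 100,000 = 1.881 therm
Cost = 1.881 × €2.24/therm = €4.21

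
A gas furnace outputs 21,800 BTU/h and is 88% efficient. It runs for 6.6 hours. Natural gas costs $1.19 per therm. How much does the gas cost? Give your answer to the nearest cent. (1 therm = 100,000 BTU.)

Heat delivered = 21,800 BTU/h × 6.6 h = 143,880 BTU
Gas input = 143,880 / 0.88 = 163,500 BTU
= 163,500 / 100,000 = 1.635 therm
Cost = 1.635 × $1.19/therm = $1.95

$1.95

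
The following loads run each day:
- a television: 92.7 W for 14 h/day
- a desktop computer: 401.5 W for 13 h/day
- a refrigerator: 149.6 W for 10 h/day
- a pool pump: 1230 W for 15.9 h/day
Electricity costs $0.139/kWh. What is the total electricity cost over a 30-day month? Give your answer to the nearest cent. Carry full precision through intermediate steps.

$114.97

television: 92.7 W × 14 h × 30 d = 38,934 Wh = 38.93 kWh
desktop computer: 401.5 W × 13 h × 30 d = 156,585 Wh = 156.6 kWh
refrigerator: 149.6 W × 10 h × 30 d = 44,880 Wh = 44.88 kWh
pool pump: 1230 W × 15.9 h × 30 d = 586,710 Wh = 586.7 kWh
Total energy = 38.93 + 156.6 + 44.88 + 586.7 = 827.1 kWh
Cost = 827.1 kWh × $0.139 = $114.97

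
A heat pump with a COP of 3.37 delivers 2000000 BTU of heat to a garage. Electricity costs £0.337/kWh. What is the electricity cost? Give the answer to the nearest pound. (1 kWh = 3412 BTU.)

£59

Heat delivered = 2,000,000 BTU / 3412 = 586.2 kWh
Electrical input = 586.2 kWh / 3.37 = 173.9 kWh
Cost = 173.9 × £0.337/kWh = £58.62 ≈ £59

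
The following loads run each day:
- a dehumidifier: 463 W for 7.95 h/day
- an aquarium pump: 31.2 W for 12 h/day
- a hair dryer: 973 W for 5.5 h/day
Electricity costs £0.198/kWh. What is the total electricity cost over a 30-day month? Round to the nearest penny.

dehumidifier: 463 W × 7.95 h × 30 d = 110,426 Wh = 110.4 kWh
aquarium pump: 31.2 W × 12 h × 30 d = 11,232 Wh = 11.23 kWh
hair dryer: 973 W × 5.5 h × 30 d = 160,545 Wh = 160.5 kWh
Total energy = 110.4 + 11.23 + 160.5 = 282.2 kWh
Cost = 282.2 kWh × £0.198 = £55.88

£55.88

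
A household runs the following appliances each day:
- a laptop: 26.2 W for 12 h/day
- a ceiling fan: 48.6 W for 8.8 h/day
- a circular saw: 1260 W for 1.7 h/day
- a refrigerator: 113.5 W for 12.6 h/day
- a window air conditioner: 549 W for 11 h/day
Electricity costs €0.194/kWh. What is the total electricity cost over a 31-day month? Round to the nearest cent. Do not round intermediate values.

laptop: 26.2 W × 12 h × 31 d = 9,746 Wh = 9.746 kWh
ceiling fan: 48.6 W × 8.8 h × 31 d = 13,258 Wh = 13.26 kWh
circular saw: 1260 W × 1.7 h × 31 d = 66,402 Wh = 66.4 kWh
refrigerator: 113.5 W × 12.6 h × 31 d = 44,333 Wh = 44.33 kWh
window air conditioner: 549 W × 11 h × 31 d = 187,209 Wh = 187.2 kWh
Total energy = 9.746 + 13.26 + 66.4 + 44.33 + 187.2 = 320.9 kWh
Cost = 320.9 kWh × €0.194 = €62.26

€62.26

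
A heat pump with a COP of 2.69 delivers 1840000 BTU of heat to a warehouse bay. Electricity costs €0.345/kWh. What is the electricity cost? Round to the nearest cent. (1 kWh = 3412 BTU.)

Heat delivered = 1,840,000 BTU / 3412 = 539.3 kWh
Electrical input = 539.3 kWh / 2.69 = 200.5 kWh
Cost = 200.5 × €0.345/kWh = €69.16

€69.16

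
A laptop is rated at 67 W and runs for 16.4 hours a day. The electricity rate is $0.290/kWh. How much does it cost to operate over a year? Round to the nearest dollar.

Energy = 67 W × 16.4 h/day × 365 days = 401,062 Wh = 401.1 kWh
Cost = 401.1 kWh × $0.290/kWh = $116.31 ≈ $116

$116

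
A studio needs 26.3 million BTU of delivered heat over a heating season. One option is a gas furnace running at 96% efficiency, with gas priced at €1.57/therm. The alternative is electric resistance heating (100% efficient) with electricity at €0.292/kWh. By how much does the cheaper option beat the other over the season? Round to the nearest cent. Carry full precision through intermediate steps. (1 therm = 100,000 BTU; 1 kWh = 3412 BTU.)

Heat load = 26.3 × 10⁶ BTU = 26,300,000 BTU
Gas: input = 26,300,000 / 0.96 = 27,395,833 BTU = 274 therm → 274 × €1.57 = €430.11
Electric: 26,300,000 BTU / 3412 = 7,708 kWh → × €0.292 = €2,250.76
Difference = |€430.11 − €2,250.76| = €1,820.65

€1820.65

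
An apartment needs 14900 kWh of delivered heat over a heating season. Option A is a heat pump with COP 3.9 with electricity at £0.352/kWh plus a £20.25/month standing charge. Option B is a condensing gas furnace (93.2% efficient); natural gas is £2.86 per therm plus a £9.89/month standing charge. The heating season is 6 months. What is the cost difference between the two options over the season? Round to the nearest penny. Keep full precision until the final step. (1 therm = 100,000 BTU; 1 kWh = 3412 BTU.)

Heat load = 14900 kWh × 3412 = 50,838,800 BTU
Gas: input = 50,838,800 / 0.932 = 54,548,069 BTU = 545.5 therm → 545.5 × £2.86 = £1,560.07; + 6 × £9.89 standing = £1,619.41
Heat pump: 50,838,800 BTU / 3412 = 14,900 kWh heat; / 3.9 = 3,821 kWh in → × £0.352 = £1,344.82; + 6 × £20.25 standing = £1,466.32
Difference = |£1,619.41 − £1,466.32| = £153.09

£153.09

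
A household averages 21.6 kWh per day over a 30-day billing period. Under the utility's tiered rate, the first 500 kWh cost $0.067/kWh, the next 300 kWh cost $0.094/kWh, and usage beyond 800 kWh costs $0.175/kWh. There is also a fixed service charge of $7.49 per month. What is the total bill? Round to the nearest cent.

Usage = 21.6 kWh/day × 30 days = 648 kWh
First 500 kWh × $0.067 = $33.50
Next 148 kWh × $0.094 = $13.91
Remaining tier: 0 kWh (not reached)
Energy charge = $47.41; + service $7.49 = $54.90

$54.90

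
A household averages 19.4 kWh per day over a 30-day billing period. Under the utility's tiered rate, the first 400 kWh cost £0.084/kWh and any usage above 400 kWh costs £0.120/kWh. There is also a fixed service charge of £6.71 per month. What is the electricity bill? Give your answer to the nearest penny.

Usage = 19.4 kWh/day × 30 days = 582 kWh
First 400 kWh × £0.084 = £33.60
Remaining 182 kWh × £0.120 = £21.84
Energy charge = £55.44; + service £6.71 = £62.15

£62.15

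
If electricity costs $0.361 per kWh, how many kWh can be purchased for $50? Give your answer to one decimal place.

138.5 kWh

$50 / $0.361 per kWh = 138.5 kWh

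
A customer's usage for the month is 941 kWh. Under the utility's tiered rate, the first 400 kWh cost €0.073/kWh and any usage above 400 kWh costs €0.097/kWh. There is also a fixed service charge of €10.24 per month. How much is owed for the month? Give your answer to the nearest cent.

€91.92

First 400 kWh × €0.073 = €29.20
Remaining 541 kWh × €0.097 = €52.48
Energy charge = €81.68; + service €10.24 = €91.92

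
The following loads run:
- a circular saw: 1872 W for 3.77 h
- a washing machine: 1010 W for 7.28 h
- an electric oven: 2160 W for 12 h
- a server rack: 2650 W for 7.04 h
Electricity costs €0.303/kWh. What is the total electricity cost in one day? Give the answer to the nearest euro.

circular saw: 1872 W × 3.77 h = 7,057 Wh = 7.057 kWh
washing machine: 1010 W × 7.28 h = 7,353 Wh = 7.353 kWh
electric oven: 2160 W × 12 h = 25,920 Wh = 25.92 kWh
server rack: 2650 W × 7.04 h = 18,656 Wh = 18.66 kWh
Total energy = 7.057 + 7.353 + 25.92 + 18.66 = 58.99 kWh
Cost = 58.99 kWh × €0.303 = €17.87 ≈ €18

€18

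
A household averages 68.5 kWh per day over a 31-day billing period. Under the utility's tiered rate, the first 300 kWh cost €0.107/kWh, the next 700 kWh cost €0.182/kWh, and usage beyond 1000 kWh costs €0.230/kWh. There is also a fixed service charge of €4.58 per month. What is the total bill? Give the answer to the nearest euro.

Usage = 68.5 kWh/day × 31 days = 2123.5 kWh
First 300 kWh × €0.107 = €32.10
Next 700 kWh × €0.182 = €127.40
Remaining 1123.5 kWh × €0.230 = €258.41
Energy charge = €417.91; + service €4.58 = €422.49 ≈ €422

€422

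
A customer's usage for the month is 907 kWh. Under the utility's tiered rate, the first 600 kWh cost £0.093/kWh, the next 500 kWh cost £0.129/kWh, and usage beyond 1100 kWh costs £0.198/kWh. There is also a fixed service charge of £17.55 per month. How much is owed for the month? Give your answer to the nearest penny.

First 600 kWh × £0.093 = £55.80
Next 307 kWh × £0.129 = £39.60
Remaining tier: 0 kWh (not reached)
Energy charge = £95.40; + service £17.55 = £112.95

£112.95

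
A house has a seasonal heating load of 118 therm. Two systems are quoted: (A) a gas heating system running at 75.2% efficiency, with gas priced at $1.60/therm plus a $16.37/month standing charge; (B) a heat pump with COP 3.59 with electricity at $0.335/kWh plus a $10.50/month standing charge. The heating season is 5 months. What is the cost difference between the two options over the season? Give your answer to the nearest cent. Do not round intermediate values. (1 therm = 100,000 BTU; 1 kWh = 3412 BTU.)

Heat load = 118 therm × 100,000 = 11,800,000 BTU
Gas: input = 11,800,000 / 0.752 = 15,691,489 BTU = 156.9 therm → 156.9 × $1.60 = $251.06; + 5 × $16.37 standing = $332.91
Heat pump: 11,800,000 BTU / 3412 = 3,458 kWh heat; / 3.59 = 963.3 kWh in → × $0.335 = $322.72; + 5 × $10.50 standing = $375.22
Difference = |$332.91 − $375.22| = $42.30

$42.30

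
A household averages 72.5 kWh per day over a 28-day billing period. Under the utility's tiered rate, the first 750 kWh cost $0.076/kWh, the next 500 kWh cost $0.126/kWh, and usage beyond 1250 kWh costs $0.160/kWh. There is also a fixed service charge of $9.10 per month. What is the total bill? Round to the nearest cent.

$253.90

Usage = 72.5 kWh/day × 28 days = 2030 kWh
First 750 kWh × $0.076 = $57.00
Next 500 kWh × $0.126 = $63.00
Remaining 780 kWh × $0.160 = $124.80
Energy charge = $244.80; + service $9.10 = $253.90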